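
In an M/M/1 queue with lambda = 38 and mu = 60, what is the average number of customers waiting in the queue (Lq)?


rho = 38/60; Lq = rho^2/(1-rho) = 1.09

1.09


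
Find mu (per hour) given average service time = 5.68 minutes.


mu = 60 / avg_service_time = 60 / 5.68 = 10.56 per hour

10.56 per hour


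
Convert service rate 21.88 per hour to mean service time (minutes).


Mean service time = 60/mu = 60/21.88 = 2.74 minutes

2.74 minutes


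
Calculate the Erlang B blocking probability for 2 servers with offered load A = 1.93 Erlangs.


B(N,A) = (A^N/N!) / sum(A^k/k!, k=0..N) with N=2, A=1.93 = 0.3886

0.3886


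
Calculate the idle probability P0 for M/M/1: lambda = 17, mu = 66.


P0 = 1 - rho = 1 - 17/66 = 0.7424

0.7424


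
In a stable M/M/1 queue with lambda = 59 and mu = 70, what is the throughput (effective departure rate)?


For a stable queue (lambda < mu), throughput = lambda = 59 per hour

59 per hour


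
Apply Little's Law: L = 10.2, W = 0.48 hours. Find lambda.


lambda = L / W = 10.2 / 0.48 = 21.25 per hour

21.25 per hour


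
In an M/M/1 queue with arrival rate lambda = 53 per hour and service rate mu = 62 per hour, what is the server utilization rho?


rho = lambda/mu = 53/62 = 0.8548

0.8548


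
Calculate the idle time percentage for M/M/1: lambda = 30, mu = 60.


Idle fraction = (1 - rho) * 100 = (1 - 30/60) * 100 = 50.0%

50.0%


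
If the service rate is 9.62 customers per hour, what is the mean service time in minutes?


Mean service time = 60/mu = 60/9.62 = 6.24 minutes

6.24 minutes


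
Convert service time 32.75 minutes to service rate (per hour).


mu = 60 / avg_service_time = 60 / 32.75 = 1.83 per hour

1.83 per hour


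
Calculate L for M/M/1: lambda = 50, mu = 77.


rho = 50/77; L = rho/(1-rho) = 1.85

1.85


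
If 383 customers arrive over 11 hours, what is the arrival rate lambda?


lambda = total arrivals / time = 383 / 11 = 34.82 per hour

34.82 per hour


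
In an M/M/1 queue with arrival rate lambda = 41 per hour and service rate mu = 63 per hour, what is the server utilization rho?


rho = lambda/mu = 41/63 = 0.6508

0.6508


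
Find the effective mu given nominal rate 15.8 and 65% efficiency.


Effective rate = mu * efficiency = 15.8 * 0.65 = 10.27 per hour

10.27 per hour


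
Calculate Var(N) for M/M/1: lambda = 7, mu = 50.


rho = 7/50; Var(N) = rho/(1-rho)^2 = 0.19

0.19


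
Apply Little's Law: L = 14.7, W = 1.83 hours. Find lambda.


lambda = L / W = 14.7 / 1.83 = 8.03 per hour

8.03 per hour


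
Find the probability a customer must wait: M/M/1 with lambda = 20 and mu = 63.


P(wait) = rho = lambda/mu = 20/63 = 0.3175

0.3175


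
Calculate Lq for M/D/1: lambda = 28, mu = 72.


M/D/1: Lq = rho^2 / (2*(1-rho)) where rho = 28/72; Lq = 0.12

0.12


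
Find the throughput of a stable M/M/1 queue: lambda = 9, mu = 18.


For a stable queue (lambda < mu), throughput = lambda = 9 per hour

9 per hour


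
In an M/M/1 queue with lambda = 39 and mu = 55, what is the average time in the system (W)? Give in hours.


W = 1/(mu - lambda) = 1/(55 - 39) = 0.0625 hours

0.0625 hours


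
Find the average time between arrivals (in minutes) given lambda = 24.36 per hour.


Mean interarrival time = 60/lambda = 60/24.36 = 2.46 minutes

2.46 minutes


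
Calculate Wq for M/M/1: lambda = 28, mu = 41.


rho = 28/41; Wq = rho/(mu - lambda) = 0.0525 hours

0.0525 hours


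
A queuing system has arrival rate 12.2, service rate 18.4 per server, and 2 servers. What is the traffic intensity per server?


rho = lambda / (c * mu) = 12.2 / (2 * 18.4) = 0.3315

0.3315


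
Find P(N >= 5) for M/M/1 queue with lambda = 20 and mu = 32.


P(N >= 5) = rho^5 = (20/32)^5 = 0.0954

0.0954


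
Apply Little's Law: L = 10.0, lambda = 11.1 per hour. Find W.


W = L / lambda = 10.0 / 11.1 = 0.9009 hours

0.9009 hours


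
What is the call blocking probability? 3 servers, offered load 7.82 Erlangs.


B(N,A) = (A^N/N!) / sum(A^k/k!, k=0..N) with N=3, A=7.82 = 0.6692

0.6692


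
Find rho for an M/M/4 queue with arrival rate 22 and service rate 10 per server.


rho = lambda/(c*mu) = 22/(4*10) = 0.55

0.55


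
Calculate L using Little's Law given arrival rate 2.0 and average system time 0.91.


L = lambda * W = 2.0 * 0.91 = 1.82

1.82


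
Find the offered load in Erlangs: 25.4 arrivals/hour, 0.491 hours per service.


Offered load a = lambda * E[S] = 25.4 * 0.491 = 12.47 Erlangs

12.47 Erlangs


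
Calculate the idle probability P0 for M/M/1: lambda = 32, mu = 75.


P0 = 1 - rho = 1 - 32/75 = 0.5733

0.5733


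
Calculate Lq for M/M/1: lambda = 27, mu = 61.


rho = 27/61; Lq = rho^2/(1-rho) = 0.35

0.35


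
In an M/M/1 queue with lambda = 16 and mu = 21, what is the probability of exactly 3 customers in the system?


rho = 16/21; P(n) = (1-rho)*rho^n = (1-16/21)*(16/21)^3 = 0.1053

0.1053


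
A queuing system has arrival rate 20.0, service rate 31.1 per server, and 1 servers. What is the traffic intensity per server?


rho = lambda / (c * mu) = 20.0 / (1 * 31.1) = 0.6431

0.6431


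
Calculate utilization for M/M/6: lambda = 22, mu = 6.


rho = lambda/(c*mu) = 22/(6*6) = 0.6111

0.6111


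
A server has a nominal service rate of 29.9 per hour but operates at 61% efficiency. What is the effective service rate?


Effective rate = mu * efficiency = 29.9 * 0.61 = 18.24 per hour

18.24 per hour


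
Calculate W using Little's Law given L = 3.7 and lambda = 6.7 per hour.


W = L / lambda = 3.7 / 6.7 = 0.5522 hours

0.5522 hours


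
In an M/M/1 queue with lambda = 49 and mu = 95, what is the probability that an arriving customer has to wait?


P(wait) = rho = lambda/mu = 49/95 = 0.5158

0.5158


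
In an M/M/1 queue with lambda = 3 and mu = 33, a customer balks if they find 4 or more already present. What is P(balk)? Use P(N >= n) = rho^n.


P(N >= 4) = rho^4 = (3/33)^4 = 0.0001

0.0001


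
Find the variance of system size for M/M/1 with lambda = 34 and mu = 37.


rho = 34/37; Var(N) = rho/(1-rho)^2 = 139.78

139.78


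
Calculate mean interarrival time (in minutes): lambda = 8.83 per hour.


Mean interarrival time = 60/lambda = 60/8.83 = 6.8 minutes

6.8 minutes


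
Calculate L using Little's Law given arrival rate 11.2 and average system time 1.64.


L = lambda * W = 11.2 * 1.64 = 18.37

18.37


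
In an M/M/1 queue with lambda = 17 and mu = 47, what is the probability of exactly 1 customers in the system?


rho = 17/47; P(n) = (1-rho)*rho^n = (1-17/47)*(17/47)^1 = 0.2309

0.2309


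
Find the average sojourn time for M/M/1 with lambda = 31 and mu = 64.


W = 1/(mu - lambda) = 1/(64 - 31) = 0.0303 hours

0.0303 hours


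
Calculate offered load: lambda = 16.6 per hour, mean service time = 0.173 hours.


Offered load a = lambda * E[S] = 16.6 * 0.173 = 2.87 Erlangs

2.87 Erlangs


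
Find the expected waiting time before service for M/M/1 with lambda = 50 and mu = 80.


rho = 50/80; Wq = rho/(mu - lambda) = 0.0208 hours

0.0208 hours


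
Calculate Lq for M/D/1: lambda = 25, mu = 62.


M/D/1: Lq = rho^2 / (2*(1-rho)) where rho = 25/62; Lq = 0.14

0.14


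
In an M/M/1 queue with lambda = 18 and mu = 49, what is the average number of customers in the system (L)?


rho = 18/49; L = rho/(1-rho) = 0.58

0.58


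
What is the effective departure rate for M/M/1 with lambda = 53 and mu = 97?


For a stable queue (lambda < mu), throughput = lambda = 53 per hour

53 per hour


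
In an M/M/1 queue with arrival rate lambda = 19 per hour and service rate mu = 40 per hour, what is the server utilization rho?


rho = lambda/mu = 19/40 = 0.475

0.475


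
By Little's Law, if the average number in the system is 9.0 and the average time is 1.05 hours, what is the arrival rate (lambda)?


lambda = L / W = 9.0 / 1.05 = 8.57 per hour

8.57 per hour


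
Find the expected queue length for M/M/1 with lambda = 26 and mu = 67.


rho = 26/67; Lq = rho^2/(1-rho) = 0.25

0.25


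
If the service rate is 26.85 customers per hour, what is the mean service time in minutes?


Mean service time = 60/mu = 60/26.85 = 2.23 minutes

2.23 minutes


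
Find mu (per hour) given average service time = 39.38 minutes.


mu = 60 / avg_service_time = 60 / 39.38 = 1.52 per hour

1.52 per hour


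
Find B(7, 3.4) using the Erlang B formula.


B(N,A) = (A^N/N!) / sum(A^k/k!, k=0..N) with N=7, A=3.4 = 0.0356

0.0356


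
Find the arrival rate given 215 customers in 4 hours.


lambda = total arrivals / time = 215 / 4 = 53.75 per hour

53.75 per hour


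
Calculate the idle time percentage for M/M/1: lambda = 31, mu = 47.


Idle fraction = (1 - rho) * 100 = (1 - 31/47) * 100 = 34.0%

34.0%


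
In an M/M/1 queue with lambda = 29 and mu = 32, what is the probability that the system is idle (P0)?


P0 = 1 - rho = 1 - 29/32 = 0.0938

0.0938


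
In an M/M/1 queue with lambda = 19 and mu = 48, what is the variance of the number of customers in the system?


rho = 19/48; Var(N) = rho/(1-rho)^2 = 1.08

1.08


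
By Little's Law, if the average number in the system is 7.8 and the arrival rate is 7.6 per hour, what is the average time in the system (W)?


W = L / lambda = 7.8 / 7.6 = 1.0263 hours

1.0263 hours


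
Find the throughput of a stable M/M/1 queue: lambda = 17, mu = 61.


For a stable queue (lambda < mu), throughput = lambda = 17 per hour

17 per hour


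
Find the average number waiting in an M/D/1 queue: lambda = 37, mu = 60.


M/D/1: Lq = rho^2 / (2*(1-rho)) where rho = 37/60; Lq = 0.5

0.5


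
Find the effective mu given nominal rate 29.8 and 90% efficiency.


Effective rate = mu * efficiency = 29.8 * 0.9 = 26.82 per hour

26.82 per hour


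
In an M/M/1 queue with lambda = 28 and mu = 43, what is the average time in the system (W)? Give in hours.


W = 1/(mu - lambda) = 1/(43 - 28) = 0.0667 hours

0.0667 hours


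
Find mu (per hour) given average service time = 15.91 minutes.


mu = 60 / avg_service_time = 60 / 15.91 = 3.77 per hour

3.77 per hour


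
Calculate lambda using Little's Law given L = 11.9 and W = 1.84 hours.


lambda = L / W = 11.9 / 1.84 = 6.47 per hour

6.47 per hour


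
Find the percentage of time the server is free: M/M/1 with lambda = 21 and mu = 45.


Idle fraction = (1 - rho) * 100 = (1 - 21/45) * 100 = 53.3%

53.3%


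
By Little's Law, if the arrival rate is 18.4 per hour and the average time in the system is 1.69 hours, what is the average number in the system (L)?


L = lambda * W = 18.4 * 1.69 = 31.1

31.1


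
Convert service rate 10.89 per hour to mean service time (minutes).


Mean service time = 60/mu = 60/10.89 = 5.51 minutes

5.51 minutes


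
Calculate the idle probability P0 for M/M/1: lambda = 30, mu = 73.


P0 = 1 - rho = 1 - 30/73 = 0.589

0.589


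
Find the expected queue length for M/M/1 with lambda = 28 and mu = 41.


rho = 28/41; Lq = rho^2/(1-rho) = 1.47

1.47


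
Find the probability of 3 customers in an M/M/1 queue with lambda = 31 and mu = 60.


rho = 31/60; P(n) = (1-rho)*rho^n = (1-31/60)*(31/60)^3 = 0.0667

0.0667


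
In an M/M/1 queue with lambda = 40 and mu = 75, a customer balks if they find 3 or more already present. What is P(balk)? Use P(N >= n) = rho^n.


P(N >= 3) = rho^3 = (40/75)^3 = 0.1517

0.1517


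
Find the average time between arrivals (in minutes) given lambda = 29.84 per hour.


Mean interarrival time = 60/lambda = 60/29.84 = 2.01 minutes

2.01 minutes


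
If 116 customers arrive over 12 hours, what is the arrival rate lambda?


lambda = total arrivals / time = 116 / 12 = 9.67 per hour

9.67 per hour


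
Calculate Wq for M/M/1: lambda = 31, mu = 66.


rho = 31/66; Wq = rho/(mu - lambda) = 0.0134 hours

0.0134 hours


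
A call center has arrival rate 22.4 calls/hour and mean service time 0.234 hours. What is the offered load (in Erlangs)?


Offered load a = lambda * E[S] = 22.4 * 0.234 = 5.24 Erlangs

5.24 Erlangs


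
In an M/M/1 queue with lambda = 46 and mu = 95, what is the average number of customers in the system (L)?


rho = 46/95; L = rho/(1-rho) = 0.94

0.94


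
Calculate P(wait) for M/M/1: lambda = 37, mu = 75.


P(wait) = rho = lambda/mu = 37/75 = 0.4933

0.4933


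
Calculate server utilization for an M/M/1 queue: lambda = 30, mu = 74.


rho = lambda/mu = 30/74 = 0.4054

0.4054


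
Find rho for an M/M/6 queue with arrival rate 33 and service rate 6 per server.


rho = lambda/(c*mu) = 33/(6*6) = 0.9167

0.9167


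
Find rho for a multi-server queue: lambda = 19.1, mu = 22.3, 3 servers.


rho = lambda / (c * mu) = 19.1 / (3 * 22.3) = 0.2855

0.2855


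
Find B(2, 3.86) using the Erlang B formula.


B(N,A) = (A^N/N!) / sum(A^k/k!, k=0..N) with N=2, A=3.86 = 0.6052

0.6052


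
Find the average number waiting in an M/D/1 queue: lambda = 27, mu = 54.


M/D/1: Lq = rho^2 / (2*(1-rho)) where rho = 27/54; Lq = 0.25

0.25


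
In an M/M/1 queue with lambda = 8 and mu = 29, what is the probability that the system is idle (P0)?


P0 = 1 - rho = 1 - 8/29 = 0.7241

0.7241


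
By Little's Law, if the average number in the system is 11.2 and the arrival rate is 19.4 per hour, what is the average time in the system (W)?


W = L / lambda = 11.2 / 19.4 = 0.5773 hours

0.5773 hours


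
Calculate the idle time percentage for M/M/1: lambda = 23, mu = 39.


Idle fraction = (1 - rho) * 100 = (1 - 23/39) * 100 = 41.0%

41.0%


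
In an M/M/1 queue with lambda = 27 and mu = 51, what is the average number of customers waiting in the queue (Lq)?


rho = 27/51; Lq = rho^2/(1-rho) = 0.6

0.6


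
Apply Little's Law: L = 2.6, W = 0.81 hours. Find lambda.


lambda = L / W = 2.6 / 0.81 = 3.21 per hour

3.21 per hour


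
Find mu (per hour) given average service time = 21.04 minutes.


mu = 60 / avg_service_time = 60 / 21.04 = 2.85 per hour

2.85 per hour


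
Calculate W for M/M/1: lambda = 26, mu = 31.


W = 1/(mu - lambda) = 1/(31 - 26) = 0.2 hours

0.2 hours


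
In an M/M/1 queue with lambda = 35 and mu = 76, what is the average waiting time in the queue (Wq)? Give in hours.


rho = 35/76; Wq = rho/(mu - lambda) = 0.0112 hours

0.0112 hours


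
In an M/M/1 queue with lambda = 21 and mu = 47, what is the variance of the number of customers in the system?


rho = 21/47; Var(N) = rho/(1-rho)^2 = 1.46

1.46


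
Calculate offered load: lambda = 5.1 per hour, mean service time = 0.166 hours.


Offered load a = lambda * E[S] = 5.1 * 0.166 = 0.85 Erlangs

0.85 Erlangs


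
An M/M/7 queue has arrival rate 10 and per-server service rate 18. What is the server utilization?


rho = lambda/(c*mu) = 10/(7*18) = 0.0794

0.0794


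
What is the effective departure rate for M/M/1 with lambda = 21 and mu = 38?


For a stable queue (lambda < mu), throughput = lambda = 21 per hour

21 per hour


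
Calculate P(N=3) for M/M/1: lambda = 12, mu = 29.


rho = 12/29; P(n) = (1-rho)*rho^n = (1-12/29)*(12/29)^3 = 0.0415

0.0415


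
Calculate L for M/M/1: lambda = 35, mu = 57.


rho = 35/57; L = rho/(1-rho) = 1.59

1.59


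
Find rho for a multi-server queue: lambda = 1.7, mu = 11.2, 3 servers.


rho = lambda / (c * mu) = 1.7 / (3 * 11.2) = 0.0506

0.0506


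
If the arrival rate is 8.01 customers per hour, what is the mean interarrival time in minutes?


Mean interarrival time = 60/lambda = 60/8.01 = 7.49 minutes

7.49 minutes


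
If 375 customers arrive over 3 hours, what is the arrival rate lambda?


lambda = total arrivals / time = 375 / 3 = 125.0 per hour

125.0 per hour


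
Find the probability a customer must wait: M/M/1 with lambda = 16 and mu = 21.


P(wait) = rho = lambda/mu = 16/21 = 0.7619

0.7619


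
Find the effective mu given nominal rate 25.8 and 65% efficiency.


Effective rate = mu * efficiency = 25.8 * 0.65 = 16.77 per hour

16.77 per hour


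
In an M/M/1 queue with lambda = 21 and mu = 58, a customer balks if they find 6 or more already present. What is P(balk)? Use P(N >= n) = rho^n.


P(N >= 6) = rho^6 = (21/58)^6 = 0.0023

0.0023


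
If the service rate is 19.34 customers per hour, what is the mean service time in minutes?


Mean service time = 60/mu = 60/19.34 = 3.1 minutes

3.1 minutes


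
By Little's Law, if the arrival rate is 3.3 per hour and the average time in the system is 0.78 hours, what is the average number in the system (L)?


L = lambda * W = 3.3 * 0.78 = 2.57

2.57


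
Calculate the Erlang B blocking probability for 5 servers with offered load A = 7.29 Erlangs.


B(N,A) = (A^N/N!) / sum(A^k/k!, k=0..N) with N=5, A=7.29 = 0.4414

0.4414


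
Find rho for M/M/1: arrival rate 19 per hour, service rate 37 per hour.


rho = lambda/mu = 19/37 = 0.5135

0.5135


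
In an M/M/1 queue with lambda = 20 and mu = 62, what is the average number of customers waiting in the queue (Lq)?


rho = 20/62; Lq = rho^2/(1-rho) = 0.15

0.15


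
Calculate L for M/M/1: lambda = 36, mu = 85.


rho = 36/85; L = rho/(1-rho) = 0.73

0.73


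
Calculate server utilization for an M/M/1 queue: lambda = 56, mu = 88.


rho = lambda/mu = 56/88 = 0.6364

0.6364


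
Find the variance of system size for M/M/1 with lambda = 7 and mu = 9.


rho = 7/9; Var(N) = rho/(1-rho)^2 = 15.75

15.75


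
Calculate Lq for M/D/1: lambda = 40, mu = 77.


M/D/1: Lq = rho^2 / (2*(1-rho)) where rho = 40/77; Lq = 0.28

0.28


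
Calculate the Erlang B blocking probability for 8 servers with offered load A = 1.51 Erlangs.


B(N,A) = (A^N/N!) / sum(A^k/k!, k=0..N) with N=8, A=1.51 = 0.0001

0.0001


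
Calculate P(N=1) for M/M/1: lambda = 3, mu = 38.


rho = 3/38; P(n) = (1-rho)*rho^n = (1-3/38)*(3/38)^1 = 0.0727

0.0727


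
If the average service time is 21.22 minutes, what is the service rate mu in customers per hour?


mu = 60 / avg_service_time = 60 / 21.22 = 2.83 per hour

2.83 per hour


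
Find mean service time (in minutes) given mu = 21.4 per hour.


Mean service time = 60/mu = 60/21.4 = 2.8 minutes

2.8 minutes


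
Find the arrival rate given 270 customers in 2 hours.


lambda = total arrivals / time = 270 / 2 = 135.0 per hour

135.0 per hour


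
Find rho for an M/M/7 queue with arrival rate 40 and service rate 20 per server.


rho = lambda/(c*mu) = 40/(7*20) = 0.2857

0.2857


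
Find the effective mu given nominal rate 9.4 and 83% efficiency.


Effective rate = mu * efficiency = 9.4 * 0.83 = 7.8 per hour

7.8 per hour


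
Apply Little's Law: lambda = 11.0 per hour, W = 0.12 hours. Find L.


L = lambda * W = 11.0 * 0.12 = 1.32

1.32


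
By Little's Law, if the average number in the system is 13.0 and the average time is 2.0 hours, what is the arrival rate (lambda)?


lambda = L / W = 13.0 / 2.0 = 6.5 per hour

6.5 per hour


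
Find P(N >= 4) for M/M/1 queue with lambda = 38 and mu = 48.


P(N >= 4) = rho^4 = (38/48)^4 = 0.3928

0.3928


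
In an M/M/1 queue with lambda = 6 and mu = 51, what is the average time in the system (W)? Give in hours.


W = 1/(mu - lambda) = 1/(51 - 6) = 0.0222 hours

0.0222 hours


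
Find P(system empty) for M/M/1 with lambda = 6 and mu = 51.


P0 = 1 - rho = 1 - 6/51 = 0.8824

0.8824


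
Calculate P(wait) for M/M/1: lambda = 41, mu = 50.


P(wait) = rho = lambda/mu = 41/50 = 0.82

0.82


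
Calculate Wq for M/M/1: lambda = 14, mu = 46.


rho = 14/46; Wq = rho/(mu - lambda) = 0.0095 hours

0.0095 hours


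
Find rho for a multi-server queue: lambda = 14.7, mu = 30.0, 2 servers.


rho = lambda / (c * mu) = 14.7 / (2 * 30.0) = 0.245

0.245


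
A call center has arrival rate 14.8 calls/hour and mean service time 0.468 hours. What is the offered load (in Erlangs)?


Offered load a = lambda * E[S] = 14.8 * 0.468 = 6.93 Erlangs

6.93 Erlangs


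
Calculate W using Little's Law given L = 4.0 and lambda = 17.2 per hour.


W = L / lambda = 4.0 / 17.2 = 0.2326 hours

0.2326 hours


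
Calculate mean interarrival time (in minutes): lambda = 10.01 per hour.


Mean interarrival time = 60/lambda = 60/10.01 = 5.99 minutes

5.99 minutes


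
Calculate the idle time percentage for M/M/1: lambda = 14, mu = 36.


Idle fraction = (1 - rho) * 100 = (1 - 14/36) * 100 = 61.1%

61.1%


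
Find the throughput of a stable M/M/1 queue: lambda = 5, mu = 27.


For a stable queue (lambda < mu), throughput = lambda = 5 per hour

5 per hour


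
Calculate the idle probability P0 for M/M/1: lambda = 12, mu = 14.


P0 = 1 - rho = 1 - 12/14 = 0.1429

0.1429


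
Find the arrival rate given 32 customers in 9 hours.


lambda = total arrivals / time = 32 / 9 = 3.56 per hour

3.56 per hour


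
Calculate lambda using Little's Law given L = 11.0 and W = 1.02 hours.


lambda = L / W = 11.0 / 1.02 = 10.78 per hour

10.78 per hour


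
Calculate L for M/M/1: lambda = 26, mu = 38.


rho = 26/38; L = rho/(1-rho) = 2.17

2.17


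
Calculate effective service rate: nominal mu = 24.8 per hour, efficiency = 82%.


Effective rate = mu * efficiency = 24.8 * 0.82 = 20.34 per hour

20.34 per hour


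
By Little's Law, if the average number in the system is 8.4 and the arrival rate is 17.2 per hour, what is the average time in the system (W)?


W = L / lambda = 8.4 / 17.2 = 0.4884 hours

0.4884 hours


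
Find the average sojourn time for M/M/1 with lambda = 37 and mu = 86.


W = 1/(mu - lambda) = 1/(86 - 37) = 0.0204 hours

0.0204 hours


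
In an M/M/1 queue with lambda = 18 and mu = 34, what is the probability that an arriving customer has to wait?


P(wait) = rho = lambda/mu = 18/34 = 0.5294

0.5294


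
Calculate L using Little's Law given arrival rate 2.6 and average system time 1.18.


L = lambda * W = 2.6 * 1.18 = 3.07

3.07


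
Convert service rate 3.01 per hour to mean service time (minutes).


Mean service time = 60/mu = 60/3.01 = 19.93 minutes

19.93 minutes


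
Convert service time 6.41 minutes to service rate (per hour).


mu = 60 / avg_service_time = 60 / 6.41 = 9.36 per hour

9.36 per hour


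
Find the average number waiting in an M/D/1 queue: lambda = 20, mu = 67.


M/D/1: Lq = rho^2 / (2*(1-rho)) where rho = 20/67; Lq = 0.06

0.06


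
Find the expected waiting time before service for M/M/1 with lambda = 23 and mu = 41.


rho = 23/41; Wq = rho/(mu - lambda) = 0.0312 hours

0.0312 hours


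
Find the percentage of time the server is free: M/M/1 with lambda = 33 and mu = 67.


Idle fraction = (1 - rho) * 100 = (1 - 33/67) * 100 = 50.7%

50.7%


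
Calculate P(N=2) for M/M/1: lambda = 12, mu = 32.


rho = 12/32; P(n) = (1-rho)*rho^n = (1-12/32)*(12/32)^2 = 0.0879

0.0879


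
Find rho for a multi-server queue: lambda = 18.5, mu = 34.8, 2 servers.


rho = lambda / (c * mu) = 18.5 / (2 * 34.8) = 0.2658

0.2658


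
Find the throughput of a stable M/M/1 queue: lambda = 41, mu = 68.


For a stable queue (lambda < mu), throughput = lambda = 41 per hour

41 per hour


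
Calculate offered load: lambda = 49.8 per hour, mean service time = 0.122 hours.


Offered load a = lambda * E[S] = 49.8 * 0.122 = 6.08 Erlangs

6.08 Erlangs


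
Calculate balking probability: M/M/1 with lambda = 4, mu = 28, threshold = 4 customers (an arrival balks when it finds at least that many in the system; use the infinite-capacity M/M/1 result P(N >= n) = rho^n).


P(N >= 4) = rho^4 = (4/28)^4 = 0.0004

0.0004


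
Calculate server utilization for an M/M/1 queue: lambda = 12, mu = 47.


rho = lambda/mu = 12/47 = 0.2553

0.2553


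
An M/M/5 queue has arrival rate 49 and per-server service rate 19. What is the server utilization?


rho = lambda/(c*mu) = 49/(5*19) = 0.5158

0.5158


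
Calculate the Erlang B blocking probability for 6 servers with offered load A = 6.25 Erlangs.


B(N,A) = (A^N/N!) / sum(A^k/k!, k=0..N) with N=6, A=6.25 = 0.2822

0.2822


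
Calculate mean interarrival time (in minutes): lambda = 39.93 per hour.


Mean interarrival time = 60/lambda = 60/39.93 = 1.5 minutes

1.5 minutes


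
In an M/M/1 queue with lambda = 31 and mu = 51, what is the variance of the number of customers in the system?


rho = 31/51; Var(N) = rho/(1-rho)^2 = 3.95

3.95


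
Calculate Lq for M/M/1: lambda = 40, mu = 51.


rho = 40/51; Lq = rho^2/(1-rho) = 2.85

2.85


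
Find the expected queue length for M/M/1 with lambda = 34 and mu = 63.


rho = 34/63; Lq = rho^2/(1-rho) = 0.63

0.63


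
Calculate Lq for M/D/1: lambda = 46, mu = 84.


M/D/1: Lq = rho^2 / (2*(1-rho)) where rho = 46/84; Lq = 0.33

0.33


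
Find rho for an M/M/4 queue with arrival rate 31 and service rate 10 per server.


rho = lambda/(c*mu) = 31/(4*10) = 0.775

0.775


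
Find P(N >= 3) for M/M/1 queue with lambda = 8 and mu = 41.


P(N >= 3) = rho^3 = (8/41)^3 = 0.0074

0.0074


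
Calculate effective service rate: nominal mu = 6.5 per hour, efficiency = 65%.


Effective rate = mu * efficiency = 6.5 * 0.65 = 4.23 per hour

4.23 per hour


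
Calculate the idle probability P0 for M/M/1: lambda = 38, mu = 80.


P0 = 1 - rho = 1 - 38/80 = 0.525

0.525


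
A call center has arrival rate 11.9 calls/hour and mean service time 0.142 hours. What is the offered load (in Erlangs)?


Offered load a = lambda * E[S] = 11.9 * 0.142 = 1.69 Erlangs

1.69 Erlangs


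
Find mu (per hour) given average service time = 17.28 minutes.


mu = 60 / avg_service_time = 60 / 17.28 = 3.47 per hour

3.47 per hour


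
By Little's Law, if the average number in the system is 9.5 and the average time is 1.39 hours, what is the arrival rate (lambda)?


lambda = L / W = 9.5 / 1.39 = 6.83 per hour

6.83 per hour


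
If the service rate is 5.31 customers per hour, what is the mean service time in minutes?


Mean service time = 60/mu = 60/5.31 = 11.3 minutes

11.3 minutes


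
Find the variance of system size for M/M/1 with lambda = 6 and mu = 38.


rho = 6/38; Var(N) = rho/(1-rho)^2 = 0.22

0.22


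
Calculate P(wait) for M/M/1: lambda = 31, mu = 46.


P(wait) = rho = lambda/mu = 31/46 = 0.6739

0.6739


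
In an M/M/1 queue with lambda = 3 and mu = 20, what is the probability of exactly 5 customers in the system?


rho = 3/20; P(n) = (1-rho)*rho^n = (1-3/20)*(3/20)^5 = 0.0001

0.0001


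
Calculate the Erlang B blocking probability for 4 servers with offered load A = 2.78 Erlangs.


B(N,A) = (A^N/N!) / sum(A^k/k!, k=0..N) with N=4, A=2.78 = 0.1815

0.1815


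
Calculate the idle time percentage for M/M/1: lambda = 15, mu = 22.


Idle fraction = (1 - rho) * 100 = (1 - 15/22) * 100 = 31.8%

31.8%


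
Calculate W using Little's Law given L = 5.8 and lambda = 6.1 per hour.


W = L / lambda = 5.8 / 6.1 = 0.9508 hours

0.9508 hours


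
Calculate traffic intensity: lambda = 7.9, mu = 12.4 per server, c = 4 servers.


rho = lambda / (c * mu) = 7.9 / (4 * 12.4) = 0.1593

0.1593


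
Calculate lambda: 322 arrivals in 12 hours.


lambda = total arrivals / time = 322 / 12 = 26.83 per hour

26.83 per hour


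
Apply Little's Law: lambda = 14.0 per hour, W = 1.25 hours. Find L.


L = lambda * W = 14.0 * 1.25 = 17.5

17.5


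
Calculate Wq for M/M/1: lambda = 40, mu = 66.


rho = 40/66; Wq = rho/(mu - lambda) = 0.0233 hours

0.0233 hours


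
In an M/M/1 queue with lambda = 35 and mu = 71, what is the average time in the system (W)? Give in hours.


W = 1/(mu - lambda) = 1/(71 - 35) = 0.0278 hours

0.0278 hours


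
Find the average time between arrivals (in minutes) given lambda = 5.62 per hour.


Mean interarrival time = 60/lambda = 60/5.62 = 10.68 minutes

10.68 minutes


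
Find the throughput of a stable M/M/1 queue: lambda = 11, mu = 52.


For a stable queue (lambda < mu), throughput = lambda = 11 per hour

11 per hour


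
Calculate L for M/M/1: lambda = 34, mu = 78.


rho = 34/78; L = rho/(1-rho) = 0.77

0.77


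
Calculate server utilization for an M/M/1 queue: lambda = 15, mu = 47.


rho = lambda/mu = 15/47 = 0.3191

0.3191


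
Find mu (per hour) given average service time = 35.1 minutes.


mu = 60 / avg_service_time = 60 / 35.1 = 1.71 per hour

1.71 per hour


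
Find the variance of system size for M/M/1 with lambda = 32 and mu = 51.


rho = 32/51; Var(N) = rho/(1-rho)^2 = 4.52

4.52


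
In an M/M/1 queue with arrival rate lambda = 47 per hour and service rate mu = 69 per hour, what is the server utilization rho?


rho = lambda/mu = 47/69 = 0.6812

0.6812


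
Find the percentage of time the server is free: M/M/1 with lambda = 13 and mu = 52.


Idle fraction = (1 - rho) * 100 = (1 - 13/52) * 100 = 75.0%

75.0%


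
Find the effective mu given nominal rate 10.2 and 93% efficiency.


Effective rate = mu * efficiency = 10.2 * 0.93 = 9.49 per hour

9.49 per hour


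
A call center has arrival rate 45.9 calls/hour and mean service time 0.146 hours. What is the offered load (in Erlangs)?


Offered load a = lambda * E[S] = 45.9 * 0.146 = 6.7 Erlangs

6.7 Erlangs


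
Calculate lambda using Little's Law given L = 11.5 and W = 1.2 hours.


lambda = L / W = 11.5 / 1.2 = 9.58 per hour

9.58 per hour


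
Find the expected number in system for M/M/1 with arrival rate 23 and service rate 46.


rho = 23/46; L = rho/(1-rho) = 1.0

1.0


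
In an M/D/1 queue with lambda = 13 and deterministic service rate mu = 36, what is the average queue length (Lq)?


M/D/1: Lq = rho^2 / (2*(1-rho)) where rho = 13/36; Lq = 0.1

0.1


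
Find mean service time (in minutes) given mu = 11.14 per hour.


Mean service time = 60/mu = 60/11.14 = 5.39 minutes

5.39 minutes


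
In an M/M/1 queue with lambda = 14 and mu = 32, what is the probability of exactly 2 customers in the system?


rho = 14/32; P(n) = (1-rho)*rho^n = (1-14/32)*(14/32)^2 = 0.1077

0.1077


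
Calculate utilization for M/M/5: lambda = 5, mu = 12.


rho = lambda/(c*mu) = 5/(5*12) = 0.0833

0.0833


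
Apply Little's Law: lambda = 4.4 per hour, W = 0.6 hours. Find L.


L = lambda * W = 4.4 * 0.6 = 2.64

2.64


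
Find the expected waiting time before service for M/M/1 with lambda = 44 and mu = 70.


rho = 44/70; Wq = rho/(mu - lambda) = 0.0242 hours

0.0242 hours


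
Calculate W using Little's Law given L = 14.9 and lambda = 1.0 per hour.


W = L / lambda = 14.9 / 1.0 = 14.9 hours

14.9 hours


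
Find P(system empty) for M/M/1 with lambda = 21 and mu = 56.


P0 = 1 - rho = 1 - 21/56 = 0.625

0.625


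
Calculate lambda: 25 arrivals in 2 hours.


lambda = total arrivals / time = 25 / 2 = 12.5 per hour

12.5 per hour


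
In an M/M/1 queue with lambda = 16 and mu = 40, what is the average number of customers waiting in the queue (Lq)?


rho = 16/40; Lq = rho^2/(1-rho) = 0.27

0.27


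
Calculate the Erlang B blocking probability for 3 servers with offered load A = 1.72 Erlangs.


B(N,A) = (A^N/N!) / sum(A^k/k!, k=0..N) with N=3, A=1.72 = 0.168

0.168


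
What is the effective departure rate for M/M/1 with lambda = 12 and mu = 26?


For a stable queue (lambda < mu), throughput = lambda = 12 per hour

12 per hour


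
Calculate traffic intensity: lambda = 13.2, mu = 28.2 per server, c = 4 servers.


rho = lambda / (c * mu) = 13.2 / (4 * 28.2) = 0.117

0.117


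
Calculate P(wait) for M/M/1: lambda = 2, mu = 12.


P(wait) = rho = lambda/mu = 2/12 = 0.1667

0.1667


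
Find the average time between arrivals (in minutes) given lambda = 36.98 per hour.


Mean interarrival time = 60/lambda = 60/36.98 = 1.62 minutes

1.62 minutes


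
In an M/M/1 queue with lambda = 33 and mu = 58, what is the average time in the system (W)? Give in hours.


W = 1/(mu - lambda) = 1/(58 - 33) = 0.04 hours

0.04 hours


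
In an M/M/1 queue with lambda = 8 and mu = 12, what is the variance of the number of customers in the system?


rho = 8/12; Var(N) = rho/(1-rho)^2 = 6.0

6.0


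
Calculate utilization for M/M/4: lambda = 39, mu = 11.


rho = lambda/(c*mu) = 39/(4*11) = 0.8864

0.8864


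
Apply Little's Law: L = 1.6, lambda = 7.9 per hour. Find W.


W = L / lambda = 1.6 / 7.9 = 0.2025 hours

0.2025 hours


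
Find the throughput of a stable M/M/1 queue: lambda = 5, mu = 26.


For a stable queue (lambda < mu), throughput = lambda = 5 per hour

5 per hour


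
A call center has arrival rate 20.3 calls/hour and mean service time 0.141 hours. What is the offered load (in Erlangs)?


Offered load a = lambda * E[S] = 20.3 * 0.141 = 2.86 Erlangs

2.86 Erlangs


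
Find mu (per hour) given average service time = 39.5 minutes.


mu = 60 / avg_service_time = 60 / 39.5 = 1.52 per hour

1.52 per hour


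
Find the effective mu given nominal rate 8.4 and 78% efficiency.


Effective rate = mu * efficiency = 8.4 * 0.78 = 6.55 per hour

6.55 per hour


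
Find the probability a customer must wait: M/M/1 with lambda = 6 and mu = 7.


P(wait) = rho = lambda/mu = 6/7 = 0.8571

0.8571


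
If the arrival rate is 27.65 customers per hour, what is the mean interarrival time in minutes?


Mean interarrival time = 60/lambda = 60/27.65 = 2.17 minutes

2.17 minutes


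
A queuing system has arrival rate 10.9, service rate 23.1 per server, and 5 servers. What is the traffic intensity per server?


rho = lambda / (c * mu) = 10.9 / (5 * 23.1) = 0.0944

0.0944


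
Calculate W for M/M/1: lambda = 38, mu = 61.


W = 1/(mu - lambda) = 1/(61 - 38) = 0.0435 hours

0.0435 hours


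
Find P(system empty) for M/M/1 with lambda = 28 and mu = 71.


P0 = 1 - rho = 1 - 28/71 = 0.6056

0.6056


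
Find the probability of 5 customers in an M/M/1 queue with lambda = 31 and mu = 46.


rho = 31/46; P(n) = (1-rho)*rho^n = (1-31/46)*(31/46)^5 = 0.0453

0.0453


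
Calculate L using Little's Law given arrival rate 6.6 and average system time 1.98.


L = lambda * W = 6.6 * 1.98 = 13.07

13.07


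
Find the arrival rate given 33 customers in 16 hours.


lambda = total arrivals / time = 33 / 16 = 2.06 per hour

2.06 per hour


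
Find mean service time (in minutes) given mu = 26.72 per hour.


Mean service time = 60/mu = 60/26.72 = 2.25 minutes

2.25 minutes


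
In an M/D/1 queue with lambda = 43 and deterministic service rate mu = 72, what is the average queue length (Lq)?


M/D/1: Lq = rho^2 / (2*(1-rho)) where rho = 43/72; Lq = 0.44

0.44


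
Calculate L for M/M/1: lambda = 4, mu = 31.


rho = 4/31; L = rho/(1-rho) = 0.15

0.15


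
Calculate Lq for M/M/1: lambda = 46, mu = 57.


rho = 46/57; Lq = rho^2/(1-rho) = 3.37

3.37


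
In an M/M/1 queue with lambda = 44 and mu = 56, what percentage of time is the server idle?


Idle fraction = (1 - rho) * 100 = (1 - 44/56) * 100 = 21.4%

21.4%


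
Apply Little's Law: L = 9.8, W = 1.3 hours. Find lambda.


lambda = L / W = 9.8 / 1.3 = 7.54 per hour

7.54 per hour


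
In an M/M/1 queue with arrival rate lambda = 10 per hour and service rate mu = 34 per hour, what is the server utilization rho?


rho = lambda/mu = 10/34 = 0.2941

0.2941


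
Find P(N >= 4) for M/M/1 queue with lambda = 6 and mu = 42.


P(N >= 4) = rho^4 = (6/42)^4 = 0.0004

0.0004


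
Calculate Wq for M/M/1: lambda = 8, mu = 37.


rho = 8/37; Wq = rho/(mu - lambda) = 0.0075 hours

0.0075 hours


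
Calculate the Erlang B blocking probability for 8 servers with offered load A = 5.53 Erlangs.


B(N,A) = (A^N/N!) / sum(A^k/k!, k=0..N) with N=8, A=5.53 = 0.0965

0.0965


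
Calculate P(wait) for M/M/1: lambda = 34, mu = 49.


P(wait) = rho = lambda/mu = 34/49 = 0.6939

0.6939


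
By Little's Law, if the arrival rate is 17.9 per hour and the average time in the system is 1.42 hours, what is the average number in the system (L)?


L = lambda * W = 17.9 * 1.42 = 25.42

25.42


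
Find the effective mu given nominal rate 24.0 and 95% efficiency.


Effective rate = mu * efficiency = 24.0 * 0.95 = 22.8 per hour

22.8 per hour


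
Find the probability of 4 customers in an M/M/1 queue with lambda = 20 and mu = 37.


rho = 20/37; P(n) = (1-rho)*rho^n = (1-20/37)*(20/37)^4 = 0.0392

0.0392


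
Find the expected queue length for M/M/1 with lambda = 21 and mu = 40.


rho = 21/40; Lq = rho^2/(1-rho) = 0.58

0.58


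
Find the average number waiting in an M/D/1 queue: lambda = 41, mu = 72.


M/D/1: Lq = rho^2 / (2*(1-rho)) where rho = 41/72; Lq = 0.38

0.38


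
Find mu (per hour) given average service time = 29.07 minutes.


mu = 60 / avg_service_time = 60 / 29.07 = 2.06 per hour

2.06 per hour


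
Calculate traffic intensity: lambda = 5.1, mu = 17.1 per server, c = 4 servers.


rho = lambda / (c * mu) = 5.1 / (4 * 17.1) = 0.0746

0.0746


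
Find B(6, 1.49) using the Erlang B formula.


B(N,A) = (A^N/N!) / sum(A^k/k!, k=0..N) with N=6, A=1.49 = 0.0034

0.0034


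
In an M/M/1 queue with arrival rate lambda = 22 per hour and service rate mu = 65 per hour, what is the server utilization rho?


rho = lambda/mu = 22/65 = 0.3385

0.3385


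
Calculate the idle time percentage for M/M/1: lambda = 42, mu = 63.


Idle fraction = (1 - rho) * 100 = (1 - 42/63) * 100 = 33.3%

33.3%


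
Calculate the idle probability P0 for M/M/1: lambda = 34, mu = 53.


P0 = 1 - rho = 1 - 34/53 = 0.3585

0.3585


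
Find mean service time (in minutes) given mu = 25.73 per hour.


Mean service time = 60/mu = 60/25.73 = 2.33 minutes

2.33 minutes


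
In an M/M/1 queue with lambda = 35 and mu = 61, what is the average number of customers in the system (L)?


rho = 35/61; L = rho/(1-rho) = 1.35

1.35


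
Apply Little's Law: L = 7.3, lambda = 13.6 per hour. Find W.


W = L / lambda = 7.3 / 13.6 = 0.5368 hours

0.5368 hours


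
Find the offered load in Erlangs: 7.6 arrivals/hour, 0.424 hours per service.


Offered load a = lambda * E[S] = 7.6 * 0.424 = 3.22 Erlangs

3.22 Erlangs


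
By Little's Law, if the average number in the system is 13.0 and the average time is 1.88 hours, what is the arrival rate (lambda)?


lambda = L / W = 13.0 / 1.88 = 6.91 per hour

6.91 per hour


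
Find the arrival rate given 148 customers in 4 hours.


lambda = total arrivals / time = 148 / 4 = 37.0 per hour

37.0 per hour


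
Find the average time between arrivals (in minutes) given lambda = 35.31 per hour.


Mean interarrival time = 60/lambda = 60/35.31 = 1.7 minutes

1.7 minutes


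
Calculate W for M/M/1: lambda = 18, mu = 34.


W = 1/(mu - lambda) = 1/(34 - 18) = 0.0625 hours

0.0625 hours


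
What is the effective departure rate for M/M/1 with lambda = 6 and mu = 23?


For a stable queue (lambda < mu), throughput = lambda = 6 per hour

6 per hour


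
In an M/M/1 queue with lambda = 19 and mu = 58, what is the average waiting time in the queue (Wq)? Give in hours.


rho = 19/58; Wq = rho/(mu - lambda) = 0.0084 hours

0.0084 hours


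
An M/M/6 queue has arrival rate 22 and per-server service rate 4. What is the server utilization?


rho = lambda/(c*mu) = 22/(6*4) = 0.9167

0.9167
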